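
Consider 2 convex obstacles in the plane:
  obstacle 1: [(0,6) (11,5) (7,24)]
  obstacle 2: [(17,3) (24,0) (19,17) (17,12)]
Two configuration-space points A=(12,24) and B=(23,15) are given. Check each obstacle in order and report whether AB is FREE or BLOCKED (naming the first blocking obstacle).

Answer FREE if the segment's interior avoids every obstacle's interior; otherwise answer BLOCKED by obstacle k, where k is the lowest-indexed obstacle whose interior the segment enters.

Obstacle 1 [(0,6) (11,5) (7,24)]:
  edge (0,6)–(11,5): clear
  edge (11,5)–(7,24): clear
  edge (7,24)–(0,6): clear
  midpoint (35/2,39/2) outside
  → clear
Obstacle 2 [(17,3) (24,0) (19,17) (17,12)]:
  edge (17,3)–(24,0): clear
  edge (24,0)–(19,17): clear
  edge (19,17)–(17,12): clear
  edge (17,12)–(17,3): clear
  midpoint (35/2,39/2) outside
  → clear

FREE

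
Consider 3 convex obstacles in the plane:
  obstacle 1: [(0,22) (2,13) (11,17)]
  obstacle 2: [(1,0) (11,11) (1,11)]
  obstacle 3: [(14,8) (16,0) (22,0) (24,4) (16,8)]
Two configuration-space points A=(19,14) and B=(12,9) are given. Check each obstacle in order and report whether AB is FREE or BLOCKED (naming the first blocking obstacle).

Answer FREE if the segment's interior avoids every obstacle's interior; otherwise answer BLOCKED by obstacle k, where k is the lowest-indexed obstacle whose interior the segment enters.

Obstacle 1 [(0,22) (2,13) (11,17)]:
  edge (0,22)–(2,13): clear
  edge (2,13)–(11,17): clear
  edge (11,17)–(0,22): clear
  midpoint (31/2,23/2) outside
  → clear
Obstacle 2 [(1,0) (11,11) (1,11)]:
  edge (1,0)–(11,11): clear
  edge (11,11)–(1,11): clear
  edge (1,11)–(1,0): clear
  midpoint (31/2,23/2) outside
  → clear
Obstacle 3 [(14,8) (16,0) (22,0) (24,4) (16,8)]:
  edge (14,8)–(16,0): clear
  edge (16,0)–(22,0): clear
  edge (22,0)–(24,4): clear
  edge (24,4)–(16,8): clear
  edge (16,8)–(14,8): clear
  midpoint (31/2,23/2) outside
  → clear

FREE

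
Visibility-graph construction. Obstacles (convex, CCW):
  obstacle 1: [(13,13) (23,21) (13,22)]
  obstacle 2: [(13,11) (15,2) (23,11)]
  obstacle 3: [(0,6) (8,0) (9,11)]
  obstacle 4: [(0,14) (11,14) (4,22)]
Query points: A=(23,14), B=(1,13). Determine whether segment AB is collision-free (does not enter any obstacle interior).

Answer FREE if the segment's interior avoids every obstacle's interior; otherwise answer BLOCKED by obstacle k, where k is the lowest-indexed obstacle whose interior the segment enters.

Obstacle 1 [(13,13) (23,21) (13,22)]:
  edge (13,13)–(23,21): crosses AB
  edge (23,21)–(13,22): clear
  edge (13,22)–(13,13): crosses AB
  → BLOCKED
Obstacle 2 [(13,11) (15,2) (23,11)]:
  edge (13,11)–(15,2): clear
  edge (15,2)–(23,11): clear
  edge (23,11)–(13,11): clear
  midpoint (12,27/2) outside
  → clear
Obstacle 3 [(0,6) (8,0) (9,11)]:
  edge (0,6)–(8,0): clear
  edge (8,0)–(9,11): clear
  edge (9,11)–(0,6): clear
  midpoint (12,27/2) outside
  → clear
Obstacle 4 [(0,14) (11,14) (4,22)]:
  edge (0,14)–(11,14): clear
  edge (11,14)–(4,22): clear
  edge (4,22)–(0,14): clear
  midpoint (12,27/2) outside
  → clear

BLOCKED by obstacle 1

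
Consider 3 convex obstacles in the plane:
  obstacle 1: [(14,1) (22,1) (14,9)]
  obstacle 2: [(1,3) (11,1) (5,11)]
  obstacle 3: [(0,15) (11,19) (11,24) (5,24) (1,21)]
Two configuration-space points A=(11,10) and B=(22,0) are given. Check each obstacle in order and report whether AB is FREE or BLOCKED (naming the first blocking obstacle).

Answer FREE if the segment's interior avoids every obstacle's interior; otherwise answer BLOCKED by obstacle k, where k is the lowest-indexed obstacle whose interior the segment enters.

Obstacle 1 [(14,1) (22,1) (14,9)]:
  edge (14,1)–(22,1): crosses AB
  edge (22,1)–(14,9): clear
  edge (14,9)–(14,1): crosses AB
  → BLOCKED
Obstacle 2 [(1,3) (11,1) (5,11)]:
  edge (1,3)–(11,1): clear
  edge (11,1)–(5,11): clear
  edge (5,11)–(1,3): clear
  midpoint (33/2,5) outside
  → clear
Obstacle 3 [(0,15) (11,19) (11,24) (5,24) (1,21)]:
  edge (0,15)–(11,19): clear
  edge (11,19)–(11,24): clear
  edge (11,24)–(5,24): clear
  edge (5,24)–(1,21): clear
  edge (1,21)–(0,15): clear
  midpoint (33/2,5) outside
  → clear

BLOCKED by obstacle 1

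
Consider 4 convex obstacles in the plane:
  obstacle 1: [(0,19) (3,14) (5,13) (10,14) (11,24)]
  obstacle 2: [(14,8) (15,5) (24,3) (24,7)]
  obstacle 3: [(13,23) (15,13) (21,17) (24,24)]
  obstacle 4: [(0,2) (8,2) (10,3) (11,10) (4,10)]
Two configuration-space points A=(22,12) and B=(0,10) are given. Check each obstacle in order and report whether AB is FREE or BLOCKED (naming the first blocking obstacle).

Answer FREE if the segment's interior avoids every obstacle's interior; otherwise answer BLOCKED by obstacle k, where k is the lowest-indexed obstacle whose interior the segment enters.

FREE

Obstacle 1 [(0,19) (3,14) (5,13) (10,14) (11,24)]:
  edge (0,19)–(3,14): clear
  edge (3,14)–(5,13): clear
  edge (5,13)–(10,14): clear
  edge (10,14)–(11,24): clear
  edge (11,24)–(0,19): clear
  midpoint (11,11) outside
  → clear
Obstacle 2 [(14,8) (15,5) (24,3) (24,7)]:
  edge (14,8)–(15,5): clear
  edge (15,5)–(24,3): clear
  edge (24,3)–(24,7): clear
  edge (24,7)–(14,8): clear
  midpoint (11,11) outside
  → clear
Obstacle 3 [(13,23) (15,13) (21,17) (24,24)]:
  edge (13,23)–(15,13): clear
  edge (15,13)–(21,17): clear
  edge (21,17)–(24,24): clear
  edge (24,24)–(13,23): clear
  midpoint (11,11) outside
  → clear
Obstacle 4 [(0,2) (8,2) (10,3) (11,10) (4,10)]:
  edge (0,2)–(8,2): clear
  edge (8,2)–(10,3): clear
  edge (10,3)–(11,10): clear
  edge (11,10)–(4,10): clear
  edge (4,10)–(0,2): clear
  midpoint (11,11) outside
  → clear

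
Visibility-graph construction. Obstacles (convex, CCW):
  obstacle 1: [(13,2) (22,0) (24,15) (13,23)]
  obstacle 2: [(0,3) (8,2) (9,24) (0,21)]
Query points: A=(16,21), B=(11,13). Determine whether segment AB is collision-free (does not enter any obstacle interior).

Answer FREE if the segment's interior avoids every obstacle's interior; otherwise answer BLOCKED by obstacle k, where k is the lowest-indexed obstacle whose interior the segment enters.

BLOCKED by obstacle 1

Obstacle 1 [(13,2) (22,0) (24,15) (13,23)]:
  edge (13,2)–(22,0): clear
  edge (22,0)–(24,15): clear
  edge (24,15)–(13,23): crosses AB
  edge (13,23)–(13,2): crosses AB
  → BLOCKED
Obstacle 2 [(0,3) (8,2) (9,24) (0,21)]:
  edge (0,3)–(8,2): clear
  edge (8,2)–(9,24): clear
  edge (9,24)–(0,21): clear
  edge (0,21)–(0,3): clear
  midpoint (27/2,17) outside
  → clear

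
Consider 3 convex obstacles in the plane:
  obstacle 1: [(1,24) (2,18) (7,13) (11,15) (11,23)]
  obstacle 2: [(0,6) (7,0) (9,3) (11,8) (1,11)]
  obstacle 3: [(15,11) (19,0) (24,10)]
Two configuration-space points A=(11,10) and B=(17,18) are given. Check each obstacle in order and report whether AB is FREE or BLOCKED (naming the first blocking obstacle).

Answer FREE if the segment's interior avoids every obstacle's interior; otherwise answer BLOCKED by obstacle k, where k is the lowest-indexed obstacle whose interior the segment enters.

FREE

Obstacle 1 [(1,24) (2,18) (7,13) (11,15) (11,23)]:
  edge (1,24)–(2,18): clear
  edge (2,18)–(7,13): clear
  edge (7,13)–(11,15): clear
  edge (11,15)–(11,23): clear
  edge (11,23)–(1,24): clear
  midpoint (14,14) outside
  → clear
Obstacle 2 [(0,6) (7,0) (9,3) (11,8) (1,11)]:
  edge (0,6)–(7,0): clear
  edge (7,0)–(9,3): clear
  edge (9,3)–(11,8): clear
  edge (11,8)–(1,11): clear
  edge (1,11)–(0,6): clear
  midpoint (14,14) outside
  → clear
Obstacle 3 [(15,11) (19,0) (24,10)]:
  edge (15,11)–(19,0): clear
  edge (19,0)–(24,10): clear
  edge (24,10)–(15,11): clear
  midpoint (14,14) outside
  → clear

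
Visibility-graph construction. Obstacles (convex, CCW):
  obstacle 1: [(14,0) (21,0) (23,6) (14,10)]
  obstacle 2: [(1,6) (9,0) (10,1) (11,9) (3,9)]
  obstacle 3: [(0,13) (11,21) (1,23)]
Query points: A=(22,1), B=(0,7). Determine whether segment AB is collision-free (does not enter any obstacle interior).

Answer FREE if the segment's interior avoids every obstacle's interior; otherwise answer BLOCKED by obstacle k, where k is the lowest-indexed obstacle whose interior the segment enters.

Obstacle 1 [(14,0) (21,0) (23,6) (14,10)]:
  edge (14,0)–(21,0): clear
  edge (21,0)–(23,6): crosses AB
  edge (23,6)–(14,10): clear
  edge (14,10)–(14,0): crosses AB
  → BLOCKED
Obstacle 2 [(1,6) (9,0) (10,1) (11,9) (3,9)]:
  edge (1,6)–(9,0): clear
  edge (9,0)–(10,1): clear
  edge (10,1)–(11,9): crosses AB
  edge (11,9)–(3,9): clear
  edge (3,9)–(1,6): crosses AB
  → BLOCKED
Obstacle 3 [(0,13) (11,21) (1,23)]:
  edge (0,13)–(11,21): clear
  edge (11,21)–(1,23): clear
  edge (1,23)–(0,13): clear
  midpoint (11,4) outside
  → clear

BLOCKED by obstacle 1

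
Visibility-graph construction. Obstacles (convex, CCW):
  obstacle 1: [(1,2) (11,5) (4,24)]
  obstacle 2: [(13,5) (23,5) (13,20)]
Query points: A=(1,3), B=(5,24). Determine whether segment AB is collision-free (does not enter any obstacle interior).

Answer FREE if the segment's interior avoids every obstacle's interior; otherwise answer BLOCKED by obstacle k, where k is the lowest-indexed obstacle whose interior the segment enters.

BLOCKED by obstacle 1

Obstacle 1 [(1,2) (11,5) (4,24)]:
  edge (1,2)–(11,5): clear
  edge (11,5)–(4,24): crosses AB
  edge (4,24)–(1,2): crosses AB
  → BLOCKED
Obstacle 2 [(13,5) (23,5) (13,20)]:
  edge (13,5)–(23,5): clear
  edge (23,5)–(13,20): clear
  edge (13,20)–(13,5): clear
  midpoint (3,27/2) outside
  → clear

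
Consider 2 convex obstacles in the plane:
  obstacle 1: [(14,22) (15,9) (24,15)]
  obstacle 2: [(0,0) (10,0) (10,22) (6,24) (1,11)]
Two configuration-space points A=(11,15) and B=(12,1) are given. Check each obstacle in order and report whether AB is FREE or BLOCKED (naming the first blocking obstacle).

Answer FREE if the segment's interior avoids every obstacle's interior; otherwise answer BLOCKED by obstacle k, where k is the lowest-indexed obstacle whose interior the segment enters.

FREE

Obstacle 1 [(14,22) (15,9) (24,15)]:
  edge (14,22)–(15,9): clear
  edge (15,9)–(24,15): clear
  edge (24,15)–(14,22): clear
  midpoint (23/2,8) outside
  → clear
Obstacle 2 [(0,0) (10,0) (10,22) (6,24) (1,11)]:
  edge (0,0)–(10,0): clear
  edge (10,0)–(10,22): clear
  edge (10,22)–(6,24): clear
  edge (6,24)–(1,11): clear
  edge (1,11)–(0,0): clear
  midpoint (23/2,8) outside
  → clear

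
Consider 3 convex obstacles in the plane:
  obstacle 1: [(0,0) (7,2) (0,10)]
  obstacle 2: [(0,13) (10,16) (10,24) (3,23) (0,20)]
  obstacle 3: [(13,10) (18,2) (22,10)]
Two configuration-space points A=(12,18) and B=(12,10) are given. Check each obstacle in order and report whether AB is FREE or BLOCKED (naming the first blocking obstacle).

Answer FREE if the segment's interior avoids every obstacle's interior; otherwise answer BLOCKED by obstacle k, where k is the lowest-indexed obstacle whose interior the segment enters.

Obstacle 1 [(0,0) (7,2) (0,10)]:
  edge (0,0)–(7,2): clear
  edge (7,2)–(0,10): clear
  edge (0,10)–(0,0): clear
  midpoint (12,14) outside
  → clear
Obstacle 2 [(0,13) (10,16) (10,24) (3,23) (0,20)]:
  edge (0,13)–(10,16): clear
  edge (10,16)–(10,24): clear
  edge (10,24)–(3,23): clear
  edge (3,23)–(0,20): clear
  edge (0,20)–(0,13): clear
  midpoint (12,14) outside
  → clear
Obstacle 3 [(13,10) (18,2) (22,10)]:
  edge (13,10)–(18,2): clear
  edge (18,2)–(22,10): clear
  edge (22,10)–(13,10): clear
  midpoint (12,14) outside
  → clear

FREE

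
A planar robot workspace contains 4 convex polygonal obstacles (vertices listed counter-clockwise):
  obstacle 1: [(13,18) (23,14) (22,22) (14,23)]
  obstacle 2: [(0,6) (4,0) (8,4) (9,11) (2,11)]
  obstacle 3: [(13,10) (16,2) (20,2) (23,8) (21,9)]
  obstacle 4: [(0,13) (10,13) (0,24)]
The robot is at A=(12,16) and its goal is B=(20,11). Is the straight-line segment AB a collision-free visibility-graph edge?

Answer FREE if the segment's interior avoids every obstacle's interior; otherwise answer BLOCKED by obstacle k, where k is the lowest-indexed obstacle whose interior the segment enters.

Obstacle 1 [(13,18) (23,14) (22,22) (14,23)]:
  edge (13,18)–(23,14): clear
  edge (23,14)–(22,22): clear
  edge (22,22)–(14,23): clear
  edge (14,23)–(13,18): clear
  midpoint (16,27/2) outside
  → clear
Obstacle 2 [(0,6) (4,0) (8,4) (9,11) (2,11)]:
  edge (0,6)–(4,0): clear
  edge (4,0)–(8,4): clear
  edge (8,4)–(9,11): clear
  edge (9,11)–(2,11): clear
  edge (2,11)–(0,6): clear
  midpoint (16,27/2) outside
  → clear
Obstacle 3 [(13,10) (16,2) (20,2) (23,8) (21,9)]:
  edge (13,10)–(16,2): clear
  edge (16,2)–(20,2): clear
  edge (20,2)–(23,8): clear
  edge (23,8)–(21,9): clear
  edge (21,9)–(13,10): clear
  midpoint (16,27/2) outside
  → clear
Obstacle 4 [(0,13) (10,13) (0,24)]:
  edge (0,13)–(10,13): clear
  edge (10,13)–(0,24): clear
  edge (0,24)–(0,13): clear
  midpoint (16,27/2) outside
  → clear

FREE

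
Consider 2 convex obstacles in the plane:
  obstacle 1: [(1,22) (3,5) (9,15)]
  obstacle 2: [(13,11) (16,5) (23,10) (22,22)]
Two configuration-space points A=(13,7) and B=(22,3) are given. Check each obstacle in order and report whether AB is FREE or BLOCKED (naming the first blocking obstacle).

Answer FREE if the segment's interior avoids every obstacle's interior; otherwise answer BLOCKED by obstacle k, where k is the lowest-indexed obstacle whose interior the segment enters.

BLOCKED by obstacle 2

Obstacle 1 [(1,22) (3,5) (9,15)]:
  edge (1,22)–(3,5): clear
  edge (3,5)–(9,15): clear
  edge (9,15)–(1,22): clear
  midpoint (35/2,5) outside
  → clear
Obstacle 2 [(13,11) (16,5) (23,10) (22,22)]:
  edge (13,11)–(16,5): crosses AB
  edge (16,5)–(23,10): crosses AB
  edge (23,10)–(22,22): clear
  edge (22,22)–(13,11): clear
  → BLOCKED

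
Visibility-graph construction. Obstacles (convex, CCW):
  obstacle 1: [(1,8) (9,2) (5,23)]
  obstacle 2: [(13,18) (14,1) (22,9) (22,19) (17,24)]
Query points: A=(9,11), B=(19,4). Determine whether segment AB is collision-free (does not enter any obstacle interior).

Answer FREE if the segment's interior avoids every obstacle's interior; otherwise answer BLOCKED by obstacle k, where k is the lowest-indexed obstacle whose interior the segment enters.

BLOCKED by obstacle 2

Obstacle 1 [(1,8) (9,2) (5,23)]:
  edge (1,8)–(9,2): clear
  edge (9,2)–(5,23): clear
  edge (5,23)–(1,8): clear
  midpoint (14,15/2) outside
  → clear
Obstacle 2 [(13,18) (14,1) (22,9) (22,19) (17,24)]:
  edge (13,18)–(14,1): crosses AB
  edge (14,1)–(22,9): crosses AB
  edge (22,9)–(22,19): clear
  edge (22,19)–(17,24): clear
  edge (17,24)–(13,18): clear
  → BLOCKED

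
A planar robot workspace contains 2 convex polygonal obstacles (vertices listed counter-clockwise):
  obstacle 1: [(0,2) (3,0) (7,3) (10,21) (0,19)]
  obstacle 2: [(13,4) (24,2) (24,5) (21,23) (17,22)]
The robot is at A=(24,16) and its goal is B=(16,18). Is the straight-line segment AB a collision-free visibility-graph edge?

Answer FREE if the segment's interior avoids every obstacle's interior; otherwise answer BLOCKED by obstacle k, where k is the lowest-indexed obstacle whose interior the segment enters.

Obstacle 1 [(0,2) (3,0) (7,3) (10,21) (0,19)]:
  edge (0,2)–(3,0): clear
  edge (3,0)–(7,3): clear
  edge (7,3)–(10,21): clear
  edge (10,21)–(0,19): clear
  edge (0,19)–(0,2): clear
  midpoint (20,17) outside
  → clear
Obstacle 2 [(13,4) (24,2) (24,5) (21,23) (17,22)]:
  edge (13,4)–(24,2): clear
  edge (24,2)–(24,5): clear
  edge (24,5)–(21,23): crosses AB
  edge (21,23)–(17,22): clear
  edge (17,22)–(13,4): crosses AB
  → BLOCKED

BLOCKED by obstacle 2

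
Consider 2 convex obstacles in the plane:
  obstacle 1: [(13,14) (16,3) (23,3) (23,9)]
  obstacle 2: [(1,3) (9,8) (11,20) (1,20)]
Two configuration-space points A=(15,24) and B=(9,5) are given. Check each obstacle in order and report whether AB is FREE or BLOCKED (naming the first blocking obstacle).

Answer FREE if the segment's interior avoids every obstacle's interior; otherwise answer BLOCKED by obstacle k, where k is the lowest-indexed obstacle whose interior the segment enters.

Obstacle 1 [(13,14) (16,3) (23,3) (23,9)]:
  edge (13,14)–(16,3): clear
  edge (16,3)–(23,3): clear
  edge (23,3)–(23,9): clear
  edge (23,9)–(13,14): clear
  midpoint (12,29/2) outside
  → clear
Obstacle 2 [(1,3) (9,8) (11,20) (1,20)]:
  edge (1,3)–(9,8): clear
  edge (9,8)–(11,20): clear
  edge (11,20)–(1,20): clear
  edge (1,20)–(1,3): clear
  midpoint (12,29/2) outside
  → clear

FREE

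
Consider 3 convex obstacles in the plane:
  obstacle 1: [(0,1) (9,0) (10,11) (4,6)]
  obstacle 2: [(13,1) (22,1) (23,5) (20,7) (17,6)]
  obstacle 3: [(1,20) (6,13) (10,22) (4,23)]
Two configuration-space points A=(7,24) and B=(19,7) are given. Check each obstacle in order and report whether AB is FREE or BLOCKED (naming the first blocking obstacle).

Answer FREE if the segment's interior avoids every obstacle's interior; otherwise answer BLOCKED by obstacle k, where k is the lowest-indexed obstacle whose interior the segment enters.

Obstacle 1 [(0,1) (9,0) (10,11) (4,6)]:
  edge (0,1)–(9,0): clear
  edge (9,0)–(10,11): clear
  edge (10,11)–(4,6): clear
  edge (4,6)–(0,1): clear
  midpoint (13,31/2) outside
  → clear
Obstacle 2 [(13,1) (22,1) (23,5) (20,7) (17,6)]:
  edge (13,1)–(22,1): clear
  edge (22,1)–(23,5): clear
  edge (23,5)–(20,7): clear
  edge (20,7)–(17,6): clear
  edge (17,6)–(13,1): clear
  midpoint (13,31/2) outside
  → clear
Obstacle 3 [(1,20) (6,13) (10,22) (4,23)]:
  edge (1,20)–(6,13): clear
  edge (6,13)–(10,22): crosses AB
  edge (10,22)–(4,23): crosses AB
  edge (4,23)–(1,20): clear
  → BLOCKED

BLOCKED by obstacle 3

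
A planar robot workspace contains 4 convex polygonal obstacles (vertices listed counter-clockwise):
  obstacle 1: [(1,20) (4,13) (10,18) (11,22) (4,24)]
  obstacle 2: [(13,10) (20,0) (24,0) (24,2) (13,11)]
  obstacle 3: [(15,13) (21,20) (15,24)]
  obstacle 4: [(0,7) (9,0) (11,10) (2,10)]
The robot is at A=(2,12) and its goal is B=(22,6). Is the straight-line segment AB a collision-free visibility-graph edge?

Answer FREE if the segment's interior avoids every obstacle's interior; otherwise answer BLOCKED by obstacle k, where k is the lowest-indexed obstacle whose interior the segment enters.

BLOCKED by obstacle 2

Obstacle 1 [(1,20) (4,13) (10,18) (11,22) (4,24)]:
  edge (1,20)–(4,13): clear
  edge (4,13)–(10,18): clear
  edge (10,18)–(11,22): clear
  edge (11,22)–(4,24): clear
  edge (4,24)–(1,20): clear
  midpoint (12,9) outside
  → clear
Obstacle 2 [(13,10) (20,0) (24,0) (24,2) (13,11)]:
  edge (13,10)–(20,0): crosses AB
  edge (20,0)–(24,0): clear
  edge (24,0)–(24,2): clear
  edge (24,2)–(13,11): crosses AB
  edge (13,11)–(13,10): clear
  → BLOCKED
Obstacle 3 [(15,13) (21,20) (15,24)]:
  edge (15,13)–(21,20): clear
  edge (21,20)–(15,24): clear
  edge (15,24)–(15,13): clear
  midpoint (12,9) outside
  → clear
Obstacle 4 [(0,7) (9,0) (11,10) (2,10)]:
  edge (0,7)–(9,0): clear
  edge (9,0)–(11,10): crosses AB
  edge (11,10)–(2,10): crosses AB
  edge (2,10)–(0,7): clear
  → BLOCKED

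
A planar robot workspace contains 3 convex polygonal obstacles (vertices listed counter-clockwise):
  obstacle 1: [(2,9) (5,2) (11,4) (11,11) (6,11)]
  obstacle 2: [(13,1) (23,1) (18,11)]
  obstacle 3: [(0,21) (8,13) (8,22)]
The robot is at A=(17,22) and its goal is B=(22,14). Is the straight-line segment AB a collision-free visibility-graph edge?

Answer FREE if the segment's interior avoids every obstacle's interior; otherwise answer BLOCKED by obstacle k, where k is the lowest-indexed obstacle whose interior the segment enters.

Obstacle 1 [(2,9) (5,2) (11,4) (11,11) (6,11)]:
  edge (2,9)–(5,2): clear
  edge (5,2)–(11,4): clear
  edge (11,4)–(11,11): clear
  edge (11,11)–(6,11): clear
  edge (6,11)–(2,9): clear
  midpoint (39/2,18) outside
  → clear
Obstacle 2 [(13,1) (23,1) (18,11)]:
  edge (13,1)–(23,1): clear
  edge (23,1)–(18,11): clear
  edge (18,11)–(13,1): clear
  midpoint (39/2,18) outside
  → clear
Obstacle 3 [(0,21) (8,13) (8,22)]:
  edge (0,21)–(8,13): clear
  edge (8,13)–(8,22): clear
  edge (8,22)–(0,21): clear
  midpoint (39/2,18) outside
  → clear

FREE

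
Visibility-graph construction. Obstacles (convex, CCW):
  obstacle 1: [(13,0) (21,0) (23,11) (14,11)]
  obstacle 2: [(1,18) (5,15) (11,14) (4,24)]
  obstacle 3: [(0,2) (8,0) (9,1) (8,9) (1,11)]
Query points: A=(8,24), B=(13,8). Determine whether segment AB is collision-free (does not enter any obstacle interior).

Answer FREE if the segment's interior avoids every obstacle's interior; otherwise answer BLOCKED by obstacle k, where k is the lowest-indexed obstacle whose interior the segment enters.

Obstacle 1 [(13,0) (21,0) (23,11) (14,11)]:
  edge (13,0)–(21,0): clear
  edge (21,0)–(23,11): clear
  edge (23,11)–(14,11): clear
  edge (14,11)–(13,0): clear
  midpoint (21/2,16) outside
  → clear
Obstacle 2 [(1,18) (5,15) (11,14) (4,24)]:
  edge (1,18)–(5,15): clear
  edge (5,15)–(11,14): clear
  edge (11,14)–(4,24): clear
  edge (4,24)–(1,18): clear
  midpoint (21/2,16) outside
  → clear
Obstacle 3 [(0,2) (8,0) (9,1) (8,9) (1,11)]:
  edge (0,2)–(8,0): clear
  edge (8,0)–(9,1): clear
  edge (9,1)–(8,9): clear
  edge (8,9)–(1,11): clear
  edge (1,11)–(0,2): clear
  midpoint (21/2,16) outside
  → clear

FREE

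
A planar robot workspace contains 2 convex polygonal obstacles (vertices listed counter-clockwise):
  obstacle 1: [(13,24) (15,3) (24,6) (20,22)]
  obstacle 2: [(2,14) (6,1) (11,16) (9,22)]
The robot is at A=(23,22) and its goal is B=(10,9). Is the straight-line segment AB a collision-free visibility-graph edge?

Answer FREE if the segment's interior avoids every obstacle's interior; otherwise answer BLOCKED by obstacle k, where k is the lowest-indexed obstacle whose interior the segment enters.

Obstacle 1 [(13,24) (15,3) (24,6) (20,22)]:
  edge (13,24)–(15,3): crosses AB
  edge (15,3)–(24,6): clear
  edge (24,6)–(20,22): crosses AB
  edge (20,22)–(13,24): clear
  → BLOCKED
Obstacle 2 [(2,14) (6,1) (11,16) (9,22)]:
  edge (2,14)–(6,1): clear
  edge (6,1)–(11,16): clear
  edge (11,16)–(9,22): clear
  edge (9,22)–(2,14): clear
  midpoint (33/2,31/2) outside
  → clear

BLOCKED by obstacle 1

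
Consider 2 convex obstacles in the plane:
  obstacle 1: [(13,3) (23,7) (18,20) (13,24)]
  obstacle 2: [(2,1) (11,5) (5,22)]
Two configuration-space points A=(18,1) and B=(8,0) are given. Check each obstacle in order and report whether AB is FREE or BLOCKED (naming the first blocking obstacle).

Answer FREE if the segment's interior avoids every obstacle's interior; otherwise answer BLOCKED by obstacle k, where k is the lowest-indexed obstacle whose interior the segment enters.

Obstacle 1 [(13,3) (23,7) (18,20) (13,24)]:
  edge (13,3)–(23,7): clear
  edge (23,7)–(18,20): clear
  edge (18,20)–(13,24): clear
  edge (13,24)–(13,3): clear
  midpoint (13,1/2) outside
  → clear
Obstacle 2 [(2,1) (11,5) (5,22)]:
  edge (2,1)–(11,5): clear
  edge (11,5)–(5,22): clear
  edge (5,22)–(2,1): clear
  midpoint (13,1/2) outside
  → clear

FREE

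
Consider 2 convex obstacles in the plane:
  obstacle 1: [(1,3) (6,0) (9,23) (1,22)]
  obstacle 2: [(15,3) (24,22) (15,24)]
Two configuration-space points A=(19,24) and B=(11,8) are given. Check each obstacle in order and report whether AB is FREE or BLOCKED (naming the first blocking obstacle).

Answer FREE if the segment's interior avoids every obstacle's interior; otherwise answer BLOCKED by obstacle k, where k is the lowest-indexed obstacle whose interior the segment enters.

BLOCKED by obstacle 2

Obstacle 1 [(1,3) (6,0) (9,23) (1,22)]:
  edge (1,3)–(6,0): clear
  edge (6,0)–(9,23): clear
  edge (9,23)–(1,22): clear
  edge (1,22)–(1,3): clear
  midpoint (15,16) outside
  → clear
Obstacle 2 [(15,3) (24,22) (15,24)]:
  edge (15,3)–(24,22): clear
  edge (24,22)–(15,24): crosses AB
  edge (15,24)–(15,3): crosses AB
  → BLOCKED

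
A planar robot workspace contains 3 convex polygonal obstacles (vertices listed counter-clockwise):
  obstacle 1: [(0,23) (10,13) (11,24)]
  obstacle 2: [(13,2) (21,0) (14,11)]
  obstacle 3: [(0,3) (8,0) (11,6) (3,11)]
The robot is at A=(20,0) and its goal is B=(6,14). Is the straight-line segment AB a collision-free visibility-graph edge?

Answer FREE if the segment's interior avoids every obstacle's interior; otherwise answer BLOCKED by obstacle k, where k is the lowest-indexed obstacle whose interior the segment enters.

BLOCKED by obstacle 2

Obstacle 1 [(0,23) (10,13) (11,24)]:
  edge (0,23)–(10,13): clear
  edge (10,13)–(11,24): clear
  edge (11,24)–(0,23): clear
  midpoint (13,7) outside
  → clear
Obstacle 2 [(13,2) (21,0) (14,11)]:
  edge (13,2)–(21,0): crosses AB
  edge (21,0)–(14,11): clear
  edge (14,11)–(13,2): crosses AB
  → BLOCKED
Obstacle 3 [(0,3) (8,0) (11,6) (3,11)]:
  edge (0,3)–(8,0): clear
  edge (8,0)–(11,6): clear
  edge (11,6)–(3,11): clear
  edge (3,11)–(0,3): clear
  midpoint (13,7) outside
  → clear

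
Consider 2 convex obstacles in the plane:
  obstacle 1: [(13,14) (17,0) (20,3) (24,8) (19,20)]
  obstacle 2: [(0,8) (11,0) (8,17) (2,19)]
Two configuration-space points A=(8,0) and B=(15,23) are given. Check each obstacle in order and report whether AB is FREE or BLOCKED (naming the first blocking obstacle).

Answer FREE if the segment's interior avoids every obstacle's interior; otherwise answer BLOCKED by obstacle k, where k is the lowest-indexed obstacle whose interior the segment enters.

Obstacle 1 [(13,14) (17,0) (20,3) (24,8) (19,20)]:
  edge (13,14)–(17,0): clear
  edge (17,0)–(20,3): clear
  edge (20,3)–(24,8): clear
  edge (24,8)–(19,20): clear
  edge (19,20)–(13,14): clear
  midpoint (23/2,23/2) outside
  → clear
Obstacle 2 [(0,8) (11,0) (8,17) (2,19)]:
  edge (0,8)–(11,0): crosses AB
  edge (11,0)–(8,17): crosses AB
  edge (8,17)–(2,19): clear
  edge (2,19)–(0,8): clear
  → BLOCKED

BLOCKED by obstacle 2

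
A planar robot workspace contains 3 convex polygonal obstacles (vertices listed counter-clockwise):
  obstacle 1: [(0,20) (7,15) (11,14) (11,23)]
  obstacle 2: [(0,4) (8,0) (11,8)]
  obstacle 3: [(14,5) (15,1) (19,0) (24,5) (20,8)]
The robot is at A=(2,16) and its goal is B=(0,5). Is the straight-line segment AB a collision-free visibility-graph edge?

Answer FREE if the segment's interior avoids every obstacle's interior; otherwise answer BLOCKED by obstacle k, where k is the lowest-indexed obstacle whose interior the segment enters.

FREE

Obstacle 1 [(0,20) (7,15) (11,14) (11,23)]:
  edge (0,20)–(7,15): clear
  edge (7,15)–(11,14): clear
  edge (11,14)–(11,23): clear
  edge (11,23)–(0,20): clear
  midpoint (1,21/2) outside
  → clear
Obstacle 2 [(0,4) (8,0) (11,8)]:
  edge (0,4)–(8,0): clear
  edge (8,0)–(11,8): clear
  edge (11,8)–(0,4): clear
  midpoint (1,21/2) outside
  → clear
Obstacle 3 [(14,5) (15,1) (19,0) (24,5) (20,8)]:
  edge (14,5)–(15,1): clear
  edge (15,1)–(19,0): clear
  edge (19,0)–(24,5): clear
  edge (24,5)–(20,8): clear
  edge (20,8)–(14,5): clear
  midpoint (1,21/2) outside
  → clear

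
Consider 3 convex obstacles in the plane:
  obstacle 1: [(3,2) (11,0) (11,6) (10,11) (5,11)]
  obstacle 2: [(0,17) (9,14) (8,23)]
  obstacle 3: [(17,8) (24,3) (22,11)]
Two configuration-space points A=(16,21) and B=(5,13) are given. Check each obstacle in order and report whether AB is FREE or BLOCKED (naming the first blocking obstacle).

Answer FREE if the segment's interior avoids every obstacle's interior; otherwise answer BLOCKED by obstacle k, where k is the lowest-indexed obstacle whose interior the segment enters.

BLOCKED by obstacle 2

Obstacle 1 [(3,2) (11,0) (11,6) (10,11) (5,11)]:
  edge (3,2)–(11,0): clear
  edge (11,0)–(11,6): clear
  edge (11,6)–(10,11): clear
  edge (10,11)–(5,11): clear
  edge (5,11)–(3,2): clear
  midpoint (21/2,17) outside
  → clear
Obstacle 2 [(0,17) (9,14) (8,23)]:
  edge (0,17)–(9,14): crosses AB
  edge (9,14)–(8,23): crosses AB
  edge (8,23)–(0,17): clear
  → BLOCKED
Obstacle 3 [(17,8) (24,3) (22,11)]:
  edge (17,8)–(24,3): clear
  edge (24,3)–(22,11): clear
  edge (22,11)–(17,8): clear
  midpoint (21/2,17) outside
  → clear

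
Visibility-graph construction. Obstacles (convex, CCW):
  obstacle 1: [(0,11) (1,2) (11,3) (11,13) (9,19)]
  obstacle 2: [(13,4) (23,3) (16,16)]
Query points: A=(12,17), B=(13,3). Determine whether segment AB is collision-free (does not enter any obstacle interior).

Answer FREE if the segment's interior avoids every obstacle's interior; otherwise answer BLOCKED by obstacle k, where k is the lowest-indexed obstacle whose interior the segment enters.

FREE

Obstacle 1 [(0,11) (1,2) (11,3) (11,13) (9,19)]:
  edge (0,11)–(1,2): clear
  edge (1,2)–(11,3): clear
  edge (11,3)–(11,13): clear
  edge (11,13)–(9,19): clear
  edge (9,19)–(0,11): clear
  midpoint (25/2,10) outside
  → clear
Obstacle 2 [(13,4) (23,3) (16,16)]:
  edge (13,4)–(23,3): clear
  edge (23,3)–(16,16): clear
  edge (16,16)–(13,4): clear
  midpoint (25/2,10) outside
  → clear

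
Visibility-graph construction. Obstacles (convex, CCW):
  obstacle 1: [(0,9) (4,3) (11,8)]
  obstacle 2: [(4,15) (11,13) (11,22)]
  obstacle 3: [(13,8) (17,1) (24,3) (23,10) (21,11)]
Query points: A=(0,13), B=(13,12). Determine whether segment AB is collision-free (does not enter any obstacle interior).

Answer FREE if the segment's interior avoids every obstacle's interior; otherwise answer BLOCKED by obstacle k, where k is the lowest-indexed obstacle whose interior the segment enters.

FREE

Obstacle 1 [(0,9) (4,3) (11,8)]:
  edge (0,9)–(4,3): clear
  edge (4,3)–(11,8): clear
  edge (11,8)–(0,9): clear
  midpoint (13/2,25/2) outside
  → clear
Obstacle 2 [(4,15) (11,13) (11,22)]:
  edge (4,15)–(11,13): clear
  edge (11,13)–(11,22): clear
  edge (11,22)–(4,15): clear
  midpoint (13/2,25/2) outside
  → clear
Obstacle 3 [(13,8) (17,1) (24,3) (23,10) (21,11)]:
  edge (13,8)–(17,1): clear
  edge (17,1)–(24,3): clear
  edge (24,3)–(23,10): clear
  edge (23,10)–(21,11): clear
  edge (21,11)–(13,8): clear
  midpoint (13/2,25/2) outside
  → clear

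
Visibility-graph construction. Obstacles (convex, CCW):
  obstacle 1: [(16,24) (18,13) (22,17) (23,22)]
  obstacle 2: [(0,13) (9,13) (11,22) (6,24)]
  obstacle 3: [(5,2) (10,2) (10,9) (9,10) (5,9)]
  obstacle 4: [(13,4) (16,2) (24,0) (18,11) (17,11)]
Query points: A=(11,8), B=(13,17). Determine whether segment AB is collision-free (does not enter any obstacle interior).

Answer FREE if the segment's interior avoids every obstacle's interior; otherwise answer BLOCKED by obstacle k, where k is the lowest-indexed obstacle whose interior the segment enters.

FREE

Obstacle 1 [(16,24) (18,13) (22,17) (23,22)]:
  edge (16,24)–(18,13): clear
  edge (18,13)–(22,17): clear
  edge (22,17)–(23,22): clear
  edge (23,22)–(16,24): clear
  midpoint (12,25/2) outside
  → clear
Obstacle 2 [(0,13) (9,13) (11,22) (6,24)]:
  edge (0,13)–(9,13): clear
  edge (9,13)–(11,22): clear
  edge (11,22)–(6,24): clear
  edge (6,24)–(0,13): clear
  midpoint (12,25/2) outside
  → clear
Obstacle 3 [(5,2) (10,2) (10,9) (9,10) (5,9)]:
  edge (5,2)–(10,2): clear
  edge (10,2)–(10,9): clear
  edge (10,9)–(9,10): clear
  edge (9,10)–(5,9): clear
  edge (5,9)–(5,2): clear
  midpoint (12,25/2) outside
  → clear
Obstacle 4 [(13,4) (16,2) (24,0) (18,11) (17,11)]:
  edge (13,4)–(16,2): clear
  edge (16,2)–(24,0): clear
  edge (24,0)–(18,11): clear
  edge (18,11)–(17,11): clear
  edge (17,11)–(13,4): clear
  midpoint (12,25/2) outside
  → clear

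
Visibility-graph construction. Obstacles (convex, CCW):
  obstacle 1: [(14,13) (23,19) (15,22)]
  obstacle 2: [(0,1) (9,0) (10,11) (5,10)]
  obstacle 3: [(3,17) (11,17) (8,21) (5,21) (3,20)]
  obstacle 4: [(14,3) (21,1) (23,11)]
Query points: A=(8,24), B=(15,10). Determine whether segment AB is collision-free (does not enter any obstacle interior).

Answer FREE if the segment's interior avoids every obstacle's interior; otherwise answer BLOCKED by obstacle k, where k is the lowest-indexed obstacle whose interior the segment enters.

FREE

Obstacle 1 [(14,13) (23,19) (15,22)]:
  edge (14,13)–(23,19): clear
  edge (23,19)–(15,22): clear
  edge (15,22)–(14,13): clear
  midpoint (23/2,17) outside
  → clear
Obstacle 2 [(0,1) (9,0) (10,11) (5,10)]:
  edge (0,1)–(9,0): clear
  edge (9,0)–(10,11): clear
  edge (10,11)–(5,10): clear
  edge (5,10)–(0,1): clear
  midpoint (23/2,17) outside
  → clear
Obstacle 3 [(3,17) (11,17) (8,21) (5,21) (3,20)]:
  edge (3,17)–(11,17): clear
  edge (11,17)–(8,21): clear
  edge (8,21)–(5,21): clear
  edge (5,21)–(3,20): clear
  edge (3,20)–(3,17): clear
  midpoint (23/2,17) outside
  → clear
Obstacle 4 [(14,3) (21,1) (23,11)]:
  edge (14,3)–(21,1): clear
  edge (21,1)–(23,11): clear
  edge (23,11)–(14,3): clear
  midpoint (23/2,17) outside
  → clear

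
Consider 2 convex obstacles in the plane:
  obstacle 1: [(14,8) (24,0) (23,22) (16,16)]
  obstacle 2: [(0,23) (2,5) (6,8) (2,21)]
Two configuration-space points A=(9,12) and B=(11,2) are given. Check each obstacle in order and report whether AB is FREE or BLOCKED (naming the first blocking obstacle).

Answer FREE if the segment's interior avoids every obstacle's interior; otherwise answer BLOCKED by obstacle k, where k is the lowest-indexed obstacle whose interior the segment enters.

FREE

Obstacle 1 [(14,8) (24,0) (23,22) (16,16)]:
  edge (14,8)–(24,0): clear
  edge (24,0)–(23,22): clear
  edge (23,22)–(16,16): clear
  edge (16,16)–(14,8): clear
  midpoint (10,7) outside
  → clear
Obstacle 2 [(0,23) (2,5) (6,8) (2,21)]:
  edge (0,23)–(2,5): clear
  edge (2,5)–(6,8): clear
  edge (6,8)–(2,21): clear
  edge (2,21)–(0,23): clear
  midpoint (10,7) outside
  → clear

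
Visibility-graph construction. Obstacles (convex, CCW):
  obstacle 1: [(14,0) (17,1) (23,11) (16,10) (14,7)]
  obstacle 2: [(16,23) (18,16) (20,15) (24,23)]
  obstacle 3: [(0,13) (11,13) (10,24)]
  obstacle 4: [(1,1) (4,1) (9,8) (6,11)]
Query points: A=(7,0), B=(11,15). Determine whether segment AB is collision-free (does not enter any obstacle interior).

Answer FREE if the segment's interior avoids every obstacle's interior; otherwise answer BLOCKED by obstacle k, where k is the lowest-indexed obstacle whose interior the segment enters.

BLOCKED by obstacle 3

Obstacle 1 [(14,0) (17,1) (23,11) (16,10) (14,7)]:
  edge (14,0)–(17,1): clear
  edge (17,1)–(23,11): clear
  edge (23,11)–(16,10): clear
  edge (16,10)–(14,7): clear
  edge (14,7)–(14,0): clear
  midpoint (9,15/2) outside
  → clear
Obstacle 2 [(16,23) (18,16) (20,15) (24,23)]:
  edge (16,23)–(18,16): clear
  edge (18,16)–(20,15): clear
  edge (20,15)–(24,23): clear
  edge (24,23)–(16,23): clear
  midpoint (9,15/2) outside
  → clear
Obstacle 3 [(0,13) (11,13) (10,24)]:
  edge (0,13)–(11,13): crosses AB
  edge (11,13)–(10,24): crosses AB
  edge (10,24)–(0,13): clear
  → BLOCKED
Obstacle 4 [(1,1) (4,1) (9,8) (6,11)]:
  edge (1,1)–(4,1): clear
  edge (4,1)–(9,8): clear
  edge (9,8)–(6,11): clear
  edge (6,11)–(1,1): clear
  midpoint (9,15/2) outside
  → clear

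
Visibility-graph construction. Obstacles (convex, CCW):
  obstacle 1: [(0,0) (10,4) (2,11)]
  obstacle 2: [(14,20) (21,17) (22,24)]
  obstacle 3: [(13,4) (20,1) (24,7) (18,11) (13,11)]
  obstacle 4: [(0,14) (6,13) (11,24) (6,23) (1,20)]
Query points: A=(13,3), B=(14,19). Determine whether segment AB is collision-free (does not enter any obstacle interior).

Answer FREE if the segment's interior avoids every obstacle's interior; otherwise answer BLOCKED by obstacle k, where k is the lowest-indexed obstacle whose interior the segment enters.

Obstacle 1 [(0,0) (10,4) (2,11)]:
  edge (0,0)–(10,4): clear
  edge (10,4)–(2,11): clear
  edge (2,11)–(0,0): clear
  midpoint (27/2,11) outside
  → clear
Obstacle 2 [(14,20) (21,17) (22,24)]:
  edge (14,20)–(21,17): clear
  edge (21,17)–(22,24): clear
  edge (22,24)–(14,20): clear
  midpoint (27/2,11) outside
  → clear
Obstacle 3 [(13,4) (20,1) (24,7) (18,11) (13,11)]:
  edge (13,4)–(20,1): crosses AB
  edge (20,1)–(24,7): clear
  edge (24,7)–(18,11): clear
  edge (18,11)–(13,11): crosses AB
  edge (13,11)–(13,4): clear
  → BLOCKED
Obstacle 4 [(0,14) (6,13) (11,24) (6,23) (1,20)]:
  edge (0,14)–(6,13): clear
  edge (6,13)–(11,24): clear
  edge (11,24)–(6,23): clear
  edge (6,23)–(1,20): clear
  edge (1,20)–(0,14): clear
  midpoint (27/2,11) outside
  → clear

BLOCKED by obstacle 3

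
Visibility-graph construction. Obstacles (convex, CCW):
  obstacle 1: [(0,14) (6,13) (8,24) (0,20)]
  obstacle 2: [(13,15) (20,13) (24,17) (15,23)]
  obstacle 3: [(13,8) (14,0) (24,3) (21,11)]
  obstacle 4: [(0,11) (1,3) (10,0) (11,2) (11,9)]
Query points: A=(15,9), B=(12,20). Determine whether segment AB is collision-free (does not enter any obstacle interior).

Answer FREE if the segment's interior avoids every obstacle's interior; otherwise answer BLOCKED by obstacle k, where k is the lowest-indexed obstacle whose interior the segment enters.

Obstacle 1 [(0,14) (6,13) (8,24) (0,20)]:
  edge (0,14)–(6,13): clear
  edge (6,13)–(8,24): clear
  edge (8,24)–(0,20): clear
  edge (0,20)–(0,14): clear
  midpoint (27/2,29/2) outside
  → clear
Obstacle 2 [(13,15) (20,13) (24,17) (15,23)]:
  edge (13,15)–(20,13): crosses AB
  edge (20,13)–(24,17): clear
  edge (24,17)–(15,23): clear
  edge (15,23)–(13,15): crosses AB
  → BLOCKED
Obstacle 3 [(13,8) (14,0) (24,3) (21,11)]:
  edge (13,8)–(14,0): clear
  edge (14,0)–(24,3): clear
  edge (24,3)–(21,11): clear
  edge (21,11)–(13,8): clear
  midpoint (27/2,29/2) outside
  → clear
Obstacle 4 [(0,11) (1,3) (10,0) (11,2) (11,9)]:
  edge (0,11)–(1,3): clear
  edge (1,3)–(10,0): clear
  edge (10,0)–(11,2): clear
  edge (11,2)–(11,9): clear
  edge (11,9)–(0,11): clear
  midpoint (27/2,29/2) outside
  → clear

BLOCKED by obstacle 2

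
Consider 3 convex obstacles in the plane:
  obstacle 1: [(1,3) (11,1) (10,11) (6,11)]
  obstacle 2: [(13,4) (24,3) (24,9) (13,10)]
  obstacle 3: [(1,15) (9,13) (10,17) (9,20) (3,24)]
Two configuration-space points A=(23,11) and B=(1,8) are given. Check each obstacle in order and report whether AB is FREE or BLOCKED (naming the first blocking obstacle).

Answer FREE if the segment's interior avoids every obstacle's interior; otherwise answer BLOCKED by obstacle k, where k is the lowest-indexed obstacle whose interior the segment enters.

Obstacle 1 [(1,3) (11,1) (10,11) (6,11)]:
  edge (1,3)–(11,1): clear
  edge (11,1)–(10,11): crosses AB
  edge (10,11)–(6,11): clear
  edge (6,11)–(1,3): crosses AB
  → BLOCKED
Obstacle 2 [(13,4) (24,3) (24,9) (13,10)]:
  edge (13,4)–(24,3): clear
  edge (24,3)–(24,9): clear
  edge (24,9)–(13,10): crosses AB
  edge (13,10)–(13,4): crosses AB
  → BLOCKED
Obstacle 3 [(1,15) (9,13) (10,17) (9,20) (3,24)]:
  edge (1,15)–(9,13): clear
  edge (9,13)–(10,17): clear
  edge (10,17)–(9,20): clear
  edge (9,20)–(3,24): clear
  edge (3,24)–(1,15): clear
  midpoint (12,19/2) outside
  → clear

BLOCKED by obstacle 1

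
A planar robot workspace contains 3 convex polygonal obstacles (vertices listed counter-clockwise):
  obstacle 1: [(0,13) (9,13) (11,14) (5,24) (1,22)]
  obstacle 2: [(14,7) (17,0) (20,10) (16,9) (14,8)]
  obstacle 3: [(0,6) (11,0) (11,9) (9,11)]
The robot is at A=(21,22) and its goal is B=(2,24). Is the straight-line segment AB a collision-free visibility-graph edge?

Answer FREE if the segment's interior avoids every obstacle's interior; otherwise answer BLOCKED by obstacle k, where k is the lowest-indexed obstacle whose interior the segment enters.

Obstacle 1 [(0,13) (9,13) (11,14) (5,24) (1,22)]:
  edge (0,13)–(9,13): clear
  edge (9,13)–(11,14): clear
  edge (11,14)–(5,24): crosses AB
  edge (5,24)–(1,22): crosses AB
  edge (1,22)–(0,13): clear
  → BLOCKED
Obstacle 2 [(14,7) (17,0) (20,10) (16,9) (14,8)]:
  edge (14,7)–(17,0): clear
  edge (17,0)–(20,10): clear
  edge (20,10)–(16,9): clear
  edge (16,9)–(14,8): clear
  edge (14,8)–(14,7): clear
  midpoint (23/2,23) outside
  → clear
Obstacle 3 [(0,6) (11,0) (11,9) (9,11)]:
  edge (0,6)–(11,0): clear
  edge (11,0)–(11,9): clear
  edge (11,9)–(9,11): clear
  edge (9,11)–(0,6): clear
  midpoint (23/2,23) outside
  → clear

BLOCKED by obstacle 1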